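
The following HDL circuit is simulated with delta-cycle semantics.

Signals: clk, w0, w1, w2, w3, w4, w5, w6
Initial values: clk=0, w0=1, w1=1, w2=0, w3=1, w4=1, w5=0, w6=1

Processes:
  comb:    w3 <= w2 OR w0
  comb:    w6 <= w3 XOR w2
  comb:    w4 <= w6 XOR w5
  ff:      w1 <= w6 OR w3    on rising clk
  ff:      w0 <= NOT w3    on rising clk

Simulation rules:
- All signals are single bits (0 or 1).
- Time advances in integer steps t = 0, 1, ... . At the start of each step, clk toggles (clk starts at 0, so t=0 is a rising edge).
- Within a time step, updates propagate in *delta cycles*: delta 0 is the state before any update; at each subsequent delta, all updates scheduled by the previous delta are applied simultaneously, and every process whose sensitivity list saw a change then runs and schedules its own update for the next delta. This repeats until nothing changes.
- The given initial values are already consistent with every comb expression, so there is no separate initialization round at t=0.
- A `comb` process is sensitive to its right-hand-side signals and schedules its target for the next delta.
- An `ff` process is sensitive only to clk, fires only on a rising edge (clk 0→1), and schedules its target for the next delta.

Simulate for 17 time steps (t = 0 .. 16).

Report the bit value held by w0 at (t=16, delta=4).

t0.Δ0 w5=0 w4=1 clk=0 w0=1 w3=1 w1=1 w6=1 w2=0
t0.Δ1 w5=0 w4=1 clk=1 w0=1 w3=1 w1=1 w6=1 w2=0
t0.Δ2 w5=0 w4=1 clk=1 w0=0 w3=1 w1=1 w6=1 w2=0
t0.Δ3 w5=0 w4=1 clk=1 w0=0 w3=0 w1=1 w6=1 w2=0
t0.Δ4 w5=0 w4=1 clk=1 w0=0 w3=0 w1=1 w6=0 w2=0
t0.Δ5 w5=0 w4=0 clk=1 w0=0 w3=0 w1=1 w6=0 w2=0
t1.Δ0 w5=0 w4=0 clk=1 w0=0 w3=0 w1=1 w6=0 w2=0
t1.Δ1 w5=0 w4=0 clk=0 w0=0 w3=0 w1=1 w6=0 w2=0
t2.Δ0 w5=0 w4=0 clk=0 w0=0 w3=0 w1=1 w6=0 w2=0
t2.Δ1 w5=0 w4=0 clk=1 w0=0 w3=0 w1=1 w6=0 w2=0
t2.Δ2 w5=0 w4=0 clk=1 w0=1 w3=0 w1=0 w6=0 w2=0
t2.Δ3 w5=0 w4=0 clk=1 w0=1 w3=1 w1=0 w6=0 w2=0
t2.Δ4 w5=0 w4=0 clk=1 w0=1 w3=1 w1=0 w6=1 w2=0
t2.Δ5 w5=0 w4=1 clk=1 w0=1 w3=1 w1=0 w6=1 w2=0
t3.Δ0 w5=0 w4=1 clk=1 w0=1 w3=1 w1=0 w6=1 w2=0
t3.Δ1 w5=0 w4=1 clk=0 w0=1 w3=1 w1=0 w6=1 w2=0
t4.Δ0 w5=0 w4=1 clk=0 w0=1 w3=1 w1=0 w6=1 w2=0
t4.Δ1 w5=0 w4=1 clk=1 w0=1 w3=1 w1=0 w6=1 w2=0
t4.Δ2 w5=0 w4=1 clk=1 w0=0 w3=1 w1=1 w6=1 w2=0
t4.Δ3 w5=0 w4=1 clk=1 w0=0 w3=0 w1=1 w6=1 w2=0
t4.Δ4 w5=0 w4=1 clk=1 w0=0 w3=0 w1=1 w6=0 w2=0
t4.Δ5 w5=0 w4=0 clk=1 w0=0 w3=0 w1=1 w6=0 w2=0
t5.Δ0 w5=0 w4=0 clk=1 w0=0 w3=0 w1=1 w6=0 w2=0
t5.Δ1 w5=0 w4=0 clk=0 w0=0 w3=0 w1=1 w6=0 w2=0
t6.Δ0 w5=0 w4=0 clk=0 w0=0 w3=0 w1=1 w6=0 w2=0
t6.Δ1 w5=0 w4=0 clk=1 w0=0 w3=0 w1=1 w6=0 w2=0
t6.Δ2 w5=0 w4=0 clk=1 w0=1 w3=0 w1=0 w6=0 w2=0
t6.Δ3 w5=0 w4=0 clk=1 w0=1 w3=1 w1=0 w6=0 w2=0
t6.Δ4 w5=0 w4=0 clk=1 w0=1 w3=1 w1=0 w6=1 w2=0
t6.Δ5 w5=0 w4=1 clk=1 w0=1 w3=1 w1=0 w6=1 w2=0
t7.Δ0 w5=0 w4=1 clk=1 w0=1 w3=1 w1=0 w6=1 w2=0
t7.Δ1 w5=0 w4=1 clk=0 w0=1 w3=1 w1=0 w6=1 w2=0
t8.Δ0 w5=0 w4=1 clk=0 w0=1 w3=1 w1=0 w6=1 w2=0
t8.Δ1 w5=0 w4=1 clk=1 w0=1 w3=1 w1=0 w6=1 w2=0
t8.Δ2 w5=0 w4=1 clk=1 w0=0 w3=1 w1=1 w6=1 w2=0
t8.Δ3 w5=0 w4=1 clk=1 w0=0 w3=0 w1=1 w6=1 w2=0
t8.Δ4 w5=0 w4=1 clk=1 w0=0 w3=0 w1=1 w6=0 w2=0
t8.Δ5 w5=0 w4=0 clk=1 w0=0 w3=0 w1=1 w6=0 w2=0
t9.Δ0 w5=0 w4=0 clk=1 w0=0 w3=0 w1=1 w6=0 w2=0
t9.Δ1 w5=0 w4=0 clk=0 w0=0 w3=0 w1=1 w6=0 w2=0
t10.Δ0 w5=0 w4=0 clk=0 w0=0 w3=0 w1=1 w6=0 w2=0
t10.Δ1 w5=0 w4=0 clk=1 w0=0 w3=0 w1=1 w6=0 w2=0
t10.Δ2 w5=0 w4=0 clk=1 w0=1 w3=0 w1=0 w6=0 w2=0
t10.Δ3 w5=0 w4=0 clk=1 w0=1 w3=1 w1=0 w6=0 w2=0
t10.Δ4 w5=0 w4=0 clk=1 w0=1 w3=1 w1=0 w6=1 w2=0
t10.Δ5 w5=0 w4=1 clk=1 w0=1 w3=1 w1=0 w6=1 w2=0
t11.Δ0 w5=0 w4=1 clk=1 w0=1 w3=1 w1=0 w6=1 w2=0
t11.Δ1 w5=0 w4=1 clk=0 w0=1 w3=1 w1=0 w6=1 w2=0
t12.Δ0 w5=0 w4=1 clk=0 w0=1 w3=1 w1=0 w6=1 w2=0
t12.Δ1 w5=0 w4=1 clk=1 w0=1 w3=1 w1=0 w6=1 w2=0
t12.Δ2 w5=0 w4=1 clk=1 w0=0 w3=1 w1=1 w6=1 w2=0
t12.Δ3 w5=0 w4=1 clk=1 w0=0 w3=0 w1=1 w6=1 w2=0
t12.Δ4 w5=0 w4=1 clk=1 w0=0 w3=0 w1=1 w6=0 w2=0
t12.Δ5 w5=0 w4=0 clk=1 w0=0 w3=0 w1=1 w6=0 w2=0
t13.Δ0 w5=0 w4=0 clk=1 w0=0 w3=0 w1=1 w6=0 w2=0
t13.Δ1 w5=0 w4=0 clk=0 w0=0 w3=0 w1=1 w6=0 w2=0
t14.Δ0 w5=0 w4=0 clk=0 w0=0 w3=0 w1=1 w6=0 w2=0
t14.Δ1 w5=0 w4=0 clk=1 w0=0 w3=0 w1=1 w6=0 w2=0
t14.Δ2 w5=0 w4=0 clk=1 w0=1 w3=0 w1=0 w6=0 w2=0
t14.Δ3 w5=0 w4=0 clk=1 w0=1 w3=1 w1=0 w6=0 w2=0
t14.Δ4 w5=0 w4=0 clk=1 w0=1 w3=1 w1=0 w6=1 w2=0
t14.Δ5 w5=0 w4=1 clk=1 w0=1 w3=1 w1=0 w6=1 w2=0
t15.Δ0 w5=0 w4=1 clk=1 w0=1 w3=1 w1=0 w6=1 w2=0
t15.Δ1 w5=0 w4=1 clk=0 w0=1 w3=1 w1=0 w6=1 w2=0
t16.Δ0 w5=0 w4=1 clk=0 w0=1 w3=1 w1=0 w6=1 w2=0
t16.Δ1 w5=0 w4=1 clk=1 w0=1 w3=1 w1=0 w6=1 w2=0
t16.Δ2 w5=0 w4=1 clk=1 w0=0 w3=1 w1=1 w6=1 w2=0
t16.Δ3 w5=0 w4=1 clk=1 w0=0 w3=0 w1=1 w6=1 w2=0
t16.Δ4 w5=0 w4=1 clk=1 w0=0 w3=0 w1=1 w6=0 w2=0
t16.Δ5 w5=0 w4=0 clk=1 w0=0 w3=0 w1=1 w6=0 w2=0

0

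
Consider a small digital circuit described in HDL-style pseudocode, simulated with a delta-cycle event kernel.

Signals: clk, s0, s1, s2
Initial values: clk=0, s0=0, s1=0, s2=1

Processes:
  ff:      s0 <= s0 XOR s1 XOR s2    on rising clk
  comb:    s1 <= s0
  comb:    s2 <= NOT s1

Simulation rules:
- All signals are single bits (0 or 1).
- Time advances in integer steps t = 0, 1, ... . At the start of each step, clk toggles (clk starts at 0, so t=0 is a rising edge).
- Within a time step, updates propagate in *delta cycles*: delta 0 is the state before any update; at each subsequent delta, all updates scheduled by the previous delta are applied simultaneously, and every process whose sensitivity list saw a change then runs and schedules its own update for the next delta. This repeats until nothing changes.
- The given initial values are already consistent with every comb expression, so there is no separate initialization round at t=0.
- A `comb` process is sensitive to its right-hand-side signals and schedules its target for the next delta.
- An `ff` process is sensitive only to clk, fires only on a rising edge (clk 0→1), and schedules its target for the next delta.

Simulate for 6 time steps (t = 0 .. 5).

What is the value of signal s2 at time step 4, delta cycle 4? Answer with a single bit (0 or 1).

t=0 Δ0: clk=0 s1=0 s2=1 s0=0
  Δ1: clk:0→1
  Δ2: s0:0→1
  Δ3: s1:0→1
  Δ4: s2:1→0
  (4Δ to stable)
t=1 Δ0: clk=1 s1=1 s2=0 s0=1
  Δ1: clk:1→0
  (1Δ to stable)
t=2 Δ0: clk=0 s1=1 s2=0 s0=1
  Δ1: clk:0→1
  Δ2: s0:1→0
  Δ3: s1:1→0
  Δ4: s2:0→1
  (4Δ to stable)
t=3 Δ0: clk=1 s1=0 s2=1 s0=0
  Δ1: clk:1→0
  (1Δ to stable)
t=4 Δ0: clk=0 s1=0 s2=1 s0=0
  Δ1: clk:0→1
  Δ2: s0:0→1
  Δ3: s1:0→1
  Δ4: s2:1→0
  (4Δ to stable)
t=5 Δ0: clk=1 s1=1 s2=0 s0=1
  Δ1: clk:1→0
  (1Δ to stable)

0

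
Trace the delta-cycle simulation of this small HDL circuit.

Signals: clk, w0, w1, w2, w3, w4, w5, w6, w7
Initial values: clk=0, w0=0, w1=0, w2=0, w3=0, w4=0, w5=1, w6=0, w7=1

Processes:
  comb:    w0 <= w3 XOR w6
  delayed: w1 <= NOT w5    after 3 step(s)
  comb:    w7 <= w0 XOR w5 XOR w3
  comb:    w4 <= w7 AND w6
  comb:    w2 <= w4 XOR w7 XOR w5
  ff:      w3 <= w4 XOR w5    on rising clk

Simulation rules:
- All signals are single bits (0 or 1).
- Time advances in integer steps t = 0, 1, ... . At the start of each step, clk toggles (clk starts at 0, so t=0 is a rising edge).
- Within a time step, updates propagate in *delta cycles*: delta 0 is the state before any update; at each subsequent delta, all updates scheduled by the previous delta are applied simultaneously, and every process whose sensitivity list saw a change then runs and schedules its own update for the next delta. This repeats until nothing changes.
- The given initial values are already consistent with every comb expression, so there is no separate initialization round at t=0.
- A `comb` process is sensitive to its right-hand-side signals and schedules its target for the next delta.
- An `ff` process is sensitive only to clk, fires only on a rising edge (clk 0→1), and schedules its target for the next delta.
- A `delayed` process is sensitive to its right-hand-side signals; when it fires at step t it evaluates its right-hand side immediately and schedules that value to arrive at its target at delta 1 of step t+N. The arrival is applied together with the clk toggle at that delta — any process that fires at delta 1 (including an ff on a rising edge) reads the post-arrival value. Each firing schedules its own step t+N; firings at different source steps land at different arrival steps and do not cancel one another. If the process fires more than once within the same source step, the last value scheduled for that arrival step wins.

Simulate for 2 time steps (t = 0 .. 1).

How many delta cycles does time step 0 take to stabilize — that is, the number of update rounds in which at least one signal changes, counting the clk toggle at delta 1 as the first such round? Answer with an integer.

t=0 Δ0: w6=0 w2=0 clk=0 w5=1 w4=0 w1=0 w0=0 w7=1 w3=0
  Δ1: clk:0→1
  Δ2: w3:0→1
  Δ3: w0:0→1, w7:1→0
  Δ4: w2:0→1, w7:0→1
  Δ5: w2:1→0
  (5Δ to stable)
t=1 Δ0: w6=0 w2=0 clk=1 w5=1 w4=0 w1=0 w0=1 w7=1 w3=1
  Δ1: clk:1→0
  (1Δ to stable)

5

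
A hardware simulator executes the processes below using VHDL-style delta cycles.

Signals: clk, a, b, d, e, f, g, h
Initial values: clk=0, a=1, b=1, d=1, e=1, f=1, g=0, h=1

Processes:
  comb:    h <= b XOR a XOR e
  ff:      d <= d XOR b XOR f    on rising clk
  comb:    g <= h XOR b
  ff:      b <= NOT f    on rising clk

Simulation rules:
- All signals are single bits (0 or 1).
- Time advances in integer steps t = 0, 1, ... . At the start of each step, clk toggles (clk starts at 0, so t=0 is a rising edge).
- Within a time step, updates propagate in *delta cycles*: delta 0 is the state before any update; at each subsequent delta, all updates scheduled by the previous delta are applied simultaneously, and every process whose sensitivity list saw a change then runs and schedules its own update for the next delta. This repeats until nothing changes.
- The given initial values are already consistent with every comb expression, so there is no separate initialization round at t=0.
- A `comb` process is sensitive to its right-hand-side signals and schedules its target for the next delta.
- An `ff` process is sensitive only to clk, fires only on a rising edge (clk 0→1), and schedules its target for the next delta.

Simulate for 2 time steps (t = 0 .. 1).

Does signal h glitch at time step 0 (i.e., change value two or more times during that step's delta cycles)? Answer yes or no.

t0.Δ0 h=1 b=1 d=1 f=1 a=1 clk=0 g=0 e=1
t0.Δ1 h=1 b=1 d=1 f=1 a=1 clk=1 g=0 e=1
t0.Δ2 h=1 b=0 d=1 f=1 a=1 clk=1 g=0 e=1
t0.Δ3 h=0 b=0 d=1 f=1 a=1 clk=1 g=1 e=1
t0.Δ4 h=0 b=0 d=1 f=1 a=1 clk=1 g=0 e=1
t1.Δ0 h=0 b=0 d=1 f=1 a=1 clk=1 g=0 e=1
t1.Δ1 h=0 b=0 d=1 f=1 a=1 clk=0 g=0 e=1

no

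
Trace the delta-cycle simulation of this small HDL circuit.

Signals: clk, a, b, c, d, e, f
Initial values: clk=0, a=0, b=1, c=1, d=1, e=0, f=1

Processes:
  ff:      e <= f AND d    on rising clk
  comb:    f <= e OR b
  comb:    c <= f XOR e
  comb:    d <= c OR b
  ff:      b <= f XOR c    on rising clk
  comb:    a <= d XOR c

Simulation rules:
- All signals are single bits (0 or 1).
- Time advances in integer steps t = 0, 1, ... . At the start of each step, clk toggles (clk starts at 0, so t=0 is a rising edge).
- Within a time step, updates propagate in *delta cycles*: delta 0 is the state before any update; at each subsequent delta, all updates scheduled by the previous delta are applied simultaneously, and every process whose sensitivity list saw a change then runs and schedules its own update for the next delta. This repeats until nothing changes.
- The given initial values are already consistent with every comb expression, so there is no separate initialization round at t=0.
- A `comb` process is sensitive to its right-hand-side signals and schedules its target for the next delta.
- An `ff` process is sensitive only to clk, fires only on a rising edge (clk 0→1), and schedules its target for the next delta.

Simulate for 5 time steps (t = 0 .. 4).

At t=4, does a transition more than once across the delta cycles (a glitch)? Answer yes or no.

[bits: c,b,f,e,clk,a,d]
t=0: Δ0=1110001 Δ1=1110101 Δ2=1011101 Δ3=0011101 Δ4=0011110 Δ5=0011100 | 5Δ
t=1: Δ0=0011100 Δ1=0011000 | 1Δ
t=2: Δ0=0011000 Δ1=0011100 Δ2=0110100 Δ3=1110101 | 3Δ
t=3: Δ0=1110101 Δ1=1110001 | 1Δ
t=4: Δ0=1110001 Δ1=1110101 Δ2=1011101 Δ3=0011101 Δ4=0011110 Δ5=0011100 | 5Δ

yes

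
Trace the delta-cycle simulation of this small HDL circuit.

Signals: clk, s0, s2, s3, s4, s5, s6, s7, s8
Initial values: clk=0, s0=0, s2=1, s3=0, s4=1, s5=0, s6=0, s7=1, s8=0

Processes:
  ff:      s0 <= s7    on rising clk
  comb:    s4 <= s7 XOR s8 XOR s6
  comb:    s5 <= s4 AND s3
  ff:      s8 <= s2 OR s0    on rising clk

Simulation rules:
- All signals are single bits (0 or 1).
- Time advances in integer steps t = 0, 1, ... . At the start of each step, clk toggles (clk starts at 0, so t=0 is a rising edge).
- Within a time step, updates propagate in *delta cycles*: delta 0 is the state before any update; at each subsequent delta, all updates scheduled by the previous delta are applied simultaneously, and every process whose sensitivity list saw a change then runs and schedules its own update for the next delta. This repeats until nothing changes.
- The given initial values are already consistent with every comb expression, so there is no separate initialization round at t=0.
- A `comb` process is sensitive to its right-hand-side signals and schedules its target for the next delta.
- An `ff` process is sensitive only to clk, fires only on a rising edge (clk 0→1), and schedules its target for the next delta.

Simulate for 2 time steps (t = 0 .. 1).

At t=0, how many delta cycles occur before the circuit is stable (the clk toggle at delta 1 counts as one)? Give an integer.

[bits: s3,s7,s8,s5,s2,s6,s0,clk,s4]
t=0: Δ0=010010001 Δ1=010010011 Δ2=011010111 Δ3=011010110 | 3Δ
t=1: Δ0=011010110 Δ1=011010100 | 1Δ

3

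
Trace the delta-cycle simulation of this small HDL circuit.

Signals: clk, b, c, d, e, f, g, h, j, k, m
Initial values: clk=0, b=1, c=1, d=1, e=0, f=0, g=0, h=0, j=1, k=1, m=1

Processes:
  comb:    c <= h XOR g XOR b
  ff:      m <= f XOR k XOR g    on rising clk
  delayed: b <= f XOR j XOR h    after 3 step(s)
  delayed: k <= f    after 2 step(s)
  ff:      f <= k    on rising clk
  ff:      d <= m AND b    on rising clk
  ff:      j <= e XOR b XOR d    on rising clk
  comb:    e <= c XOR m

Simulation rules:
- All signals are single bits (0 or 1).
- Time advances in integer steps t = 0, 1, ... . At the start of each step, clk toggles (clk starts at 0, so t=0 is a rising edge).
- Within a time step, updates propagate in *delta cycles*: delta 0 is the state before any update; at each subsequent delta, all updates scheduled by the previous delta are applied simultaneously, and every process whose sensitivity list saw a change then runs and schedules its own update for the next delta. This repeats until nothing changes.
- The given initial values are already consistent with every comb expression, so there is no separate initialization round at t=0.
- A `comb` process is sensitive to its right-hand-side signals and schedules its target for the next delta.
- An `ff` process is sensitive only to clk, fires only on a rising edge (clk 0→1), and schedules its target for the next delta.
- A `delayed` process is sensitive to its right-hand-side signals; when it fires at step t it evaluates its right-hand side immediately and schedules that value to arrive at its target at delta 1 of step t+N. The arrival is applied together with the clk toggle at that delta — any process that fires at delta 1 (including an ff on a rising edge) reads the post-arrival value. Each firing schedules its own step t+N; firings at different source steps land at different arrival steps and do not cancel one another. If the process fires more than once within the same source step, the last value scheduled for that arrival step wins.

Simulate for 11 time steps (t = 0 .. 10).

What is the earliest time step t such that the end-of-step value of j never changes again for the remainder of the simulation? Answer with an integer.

t=0 Δ0: h=0 e=0 b=1 j=1 d=1 f=0 k=1 g=0 clk=0 c=1 m=1
  Δ1: clk:0→1
  Δ2: j:1→0, f:0→1
  (2Δ to stable)
t=1 Δ0: h=0 e=0 b=1 j=0 d=1 f=1 k=1 g=0 clk=1 c=1 m=1
  Δ1: clk:1→0
  (1Δ to stable)
t=2 Δ0: h=0 e=0 b=1 j=0 d=1 f=1 k=1 g=0 clk=0 c=1 m=1
  Δ1: clk:0→1
  Δ2: m:1→0
  Δ3: e:0→1
  (3Δ to stable)
t=3 Δ0: h=0 e=1 b=1 j=0 d=1 f=1 k=1 g=0 clk=1 c=1 m=0
  Δ1: clk:1→0
  (1Δ to stable)
t=4 Δ0: h=0 e=1 b=1 j=0 d=1 f=1 k=1 g=0 clk=0 c=1 m=0
  Δ1: clk:0→1
  Δ2: j:0→1, d:1→0
  (2Δ to stable)
t=5 Δ0: h=0 e=1 b=1 j=1 d=0 f=1 k=1 g=0 clk=1 c=1 m=0
  Δ1: clk:1→0
  (1Δ to stable)
t=6 Δ0: h=0 e=1 b=1 j=1 d=0 f=1 k=1 g=0 clk=0 c=1 m=0
  Δ1: clk:0→1
  Δ2: j:1→0
  (2Δ to stable)
t=7 Δ0: h=0 e=1 b=1 j=0 d=0 f=1 k=1 g=0 clk=1 c=1 m=0
  Δ1: b:1→0, clk:1→0
  Δ2: c:1→0
  Δ3: e:1→0
  (3Δ to stable)
t=8 Δ0: h=0 e=0 b=0 j=0 d=0 f=1 k=1 g=0 clk=0 c=0 m=0
  Δ1: clk:0→1
  (1Δ to stable)
t=9 Δ0: h=0 e=0 b=0 j=0 d=0 f=1 k=1 g=0 clk=1 c=0 m=0
  Δ1: b:0→1, clk:1→0
  Δ2: c:0→1
  Δ3: e:0→1
  (3Δ to stable)
t=10 Δ0: h=0 e=1 b=1 j=0 d=0 f=1 k=1 g=0 clk=0 c=1 m=0
  Δ1: clk:0→1
  (1Δ to stable)

6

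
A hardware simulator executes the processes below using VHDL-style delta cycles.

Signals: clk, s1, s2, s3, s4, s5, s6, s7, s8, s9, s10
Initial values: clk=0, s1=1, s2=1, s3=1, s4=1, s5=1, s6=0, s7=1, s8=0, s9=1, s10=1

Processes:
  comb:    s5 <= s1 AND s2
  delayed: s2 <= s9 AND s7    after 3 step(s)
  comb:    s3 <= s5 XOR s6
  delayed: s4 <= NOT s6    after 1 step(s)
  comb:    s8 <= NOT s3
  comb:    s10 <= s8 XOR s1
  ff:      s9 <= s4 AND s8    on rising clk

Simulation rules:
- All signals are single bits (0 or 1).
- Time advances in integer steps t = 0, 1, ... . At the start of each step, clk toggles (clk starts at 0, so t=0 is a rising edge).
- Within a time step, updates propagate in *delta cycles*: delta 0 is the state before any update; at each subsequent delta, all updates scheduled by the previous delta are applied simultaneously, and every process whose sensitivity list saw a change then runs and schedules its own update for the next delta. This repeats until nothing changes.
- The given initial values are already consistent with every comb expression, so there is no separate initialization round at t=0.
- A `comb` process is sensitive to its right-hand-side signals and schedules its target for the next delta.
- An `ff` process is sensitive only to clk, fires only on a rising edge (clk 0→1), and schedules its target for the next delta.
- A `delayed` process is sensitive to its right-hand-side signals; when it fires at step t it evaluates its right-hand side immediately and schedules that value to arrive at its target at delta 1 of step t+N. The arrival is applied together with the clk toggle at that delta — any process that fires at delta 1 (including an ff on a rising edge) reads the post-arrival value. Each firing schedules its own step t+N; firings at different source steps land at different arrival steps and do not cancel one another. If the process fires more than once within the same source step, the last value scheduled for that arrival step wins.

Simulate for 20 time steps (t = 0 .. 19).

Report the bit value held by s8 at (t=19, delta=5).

[bits: s1,clk,s7,s6,s3,s2,s10,s9,s4,s8,s5]
t=0: Δ0=10101111101 Δ1=11101111101 Δ2=11101110101 | 2Δ
t=1: Δ0=11101110101 Δ1=10101110101 | 1Δ
t=2: Δ0=10101110101 Δ1=11101110101 | 1Δ
t=3: Δ0=11101110101 Δ1=10101010101 Δ2=10101010100 Δ3=10100010100 Δ4=10100010110 Δ5=10100000110 | 5Δ
t=4: Δ0=10100000110 Δ1=11100000110 Δ2=11100001110 | 2Δ
t=5: Δ0=11100001110 Δ1=10100001110 | 1Δ
t=6: Δ0=10100001110 Δ1=11100001110 | 1Δ
t=7: Δ0=11100001110 Δ1=10100101110 Δ2=10100101111 Δ3=10101101111 Δ4=10101101101 Δ5=10101111101 | 5Δ
t=8: Δ0=10101111101 Δ1=11101111101 Δ2=11101110101 | 2Δ
t=9: Δ0=11101110101 Δ1=10101110101 | 1Δ
t=10: Δ0=10101110101 Δ1=11101110101 | 1Δ
t=11: Δ0=11101110101 Δ1=10101010101 Δ2=10101010100 Δ3=10100010100 Δ4=10100010110 Δ5=10100000110 | 5Δ
t=12: Δ0=10100000110 Δ1=11100000110 Δ2=11100001110 | 2Δ
t=13: Δ0=11100001110 Δ1=10100001110 | 1Δ
t=14: Δ0=10100001110 Δ1=11100001110 | 1Δ
t=15: Δ0=11100001110 Δ1=10100101110 Δ2=10100101111 Δ3=10101101111 Δ4=10101101101 Δ5=10101111101 | 5Δ
t=16: Δ0=10101111101 Δ1=11101111101 Δ2=11101110101 | 2Δ
t=17: Δ0=11101110101 Δ1=10101110101 | 1Δ
t=18: Δ0=10101110101 Δ1=11101110101 | 1Δ
t=19: Δ0=11101110101 Δ1=10101010101 Δ2=10101010100 Δ3=10100010100 Δ4=10100010110 Δ5=10100000110 | 5Δ

1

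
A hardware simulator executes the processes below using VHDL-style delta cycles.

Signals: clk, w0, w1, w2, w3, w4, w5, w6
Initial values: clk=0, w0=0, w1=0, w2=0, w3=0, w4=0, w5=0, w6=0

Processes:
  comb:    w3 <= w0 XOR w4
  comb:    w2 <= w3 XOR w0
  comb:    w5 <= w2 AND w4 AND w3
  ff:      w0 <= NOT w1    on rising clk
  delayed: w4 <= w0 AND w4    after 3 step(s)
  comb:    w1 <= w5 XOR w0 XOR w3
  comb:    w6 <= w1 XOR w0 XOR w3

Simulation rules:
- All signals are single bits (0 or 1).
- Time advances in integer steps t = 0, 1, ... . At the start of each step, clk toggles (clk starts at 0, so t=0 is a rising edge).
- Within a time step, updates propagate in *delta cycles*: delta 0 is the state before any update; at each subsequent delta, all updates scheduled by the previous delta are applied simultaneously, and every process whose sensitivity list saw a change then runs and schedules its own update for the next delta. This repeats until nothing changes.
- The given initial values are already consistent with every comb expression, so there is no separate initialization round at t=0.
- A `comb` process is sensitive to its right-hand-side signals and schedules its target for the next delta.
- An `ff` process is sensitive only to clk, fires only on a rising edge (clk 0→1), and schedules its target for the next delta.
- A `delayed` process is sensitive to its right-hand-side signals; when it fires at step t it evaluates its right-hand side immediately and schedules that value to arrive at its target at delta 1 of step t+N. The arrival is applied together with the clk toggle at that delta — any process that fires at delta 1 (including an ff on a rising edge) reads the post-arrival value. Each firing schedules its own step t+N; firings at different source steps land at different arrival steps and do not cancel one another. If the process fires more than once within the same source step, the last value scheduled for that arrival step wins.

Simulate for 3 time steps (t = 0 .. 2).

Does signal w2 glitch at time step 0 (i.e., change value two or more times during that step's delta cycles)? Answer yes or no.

yes

t=0 Δ0: w0=0 w6=0 w2=0 clk=0 w5=0 w4=0 w1=0 w3=0
  Δ1: clk:0→1
  Δ2: w0:0→1
  Δ3: w6:0→1, w2:0→1, w1:0→1, w3:0→1
  Δ4: w2:1→0, w1:1→0
  Δ5: w6:1→0
  (5Δ to stable)
t=1 Δ0: w0=1 w6=0 w2=0 clk=1 w5=0 w4=0 w1=0 w3=1
  Δ1: clk:1→0
  (1Δ to stable)
t=2 Δ0: w0=1 w6=0 w2=0 clk=0 w5=0 w4=0 w1=0 w3=1
  Δ1: clk:0→1
  (1Δ to stable)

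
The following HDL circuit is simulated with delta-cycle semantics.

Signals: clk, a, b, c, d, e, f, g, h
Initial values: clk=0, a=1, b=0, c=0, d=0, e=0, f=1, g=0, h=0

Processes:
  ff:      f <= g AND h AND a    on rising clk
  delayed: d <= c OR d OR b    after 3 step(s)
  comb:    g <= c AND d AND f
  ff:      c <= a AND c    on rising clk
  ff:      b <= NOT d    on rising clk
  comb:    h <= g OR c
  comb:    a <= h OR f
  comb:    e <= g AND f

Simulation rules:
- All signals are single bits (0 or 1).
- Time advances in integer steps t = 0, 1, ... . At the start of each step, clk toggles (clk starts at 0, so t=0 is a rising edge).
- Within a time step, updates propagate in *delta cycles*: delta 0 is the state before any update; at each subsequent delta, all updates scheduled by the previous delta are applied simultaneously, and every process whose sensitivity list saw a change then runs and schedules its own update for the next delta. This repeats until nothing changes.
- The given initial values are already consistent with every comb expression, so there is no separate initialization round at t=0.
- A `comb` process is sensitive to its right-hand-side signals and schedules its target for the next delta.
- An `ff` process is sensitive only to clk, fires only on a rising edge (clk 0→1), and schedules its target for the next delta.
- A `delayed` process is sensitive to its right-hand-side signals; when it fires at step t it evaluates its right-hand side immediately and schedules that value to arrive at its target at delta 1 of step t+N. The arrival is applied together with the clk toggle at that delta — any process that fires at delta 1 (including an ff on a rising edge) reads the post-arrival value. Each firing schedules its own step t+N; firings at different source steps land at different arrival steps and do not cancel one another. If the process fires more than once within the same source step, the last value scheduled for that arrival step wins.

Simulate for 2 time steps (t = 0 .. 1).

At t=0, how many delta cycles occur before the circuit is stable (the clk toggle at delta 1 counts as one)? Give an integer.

t0.Δ0 clk=0 a=1 c=0 b=0 d=0 f=1 h=0 g=0 e=0
t0.Δ1 clk=1 a=1 c=0 b=0 d=0 f=1 h=0 g=0 e=0
t0.Δ2 clk=1 a=1 c=0 b=1 d=0 f=0 h=0 g=0 e=0
t0.Δ3 clk=1 a=0 c=0 b=1 d=0 f=0 h=0 g=0 e=0
t1.Δ0 clk=1 a=0 c=0 b=1 d=0 f=0 h=0 g=0 e=0
t1.Δ1 clk=0 a=0 c=0 b=1 d=0 f=0 h=0 g=0 e=0

3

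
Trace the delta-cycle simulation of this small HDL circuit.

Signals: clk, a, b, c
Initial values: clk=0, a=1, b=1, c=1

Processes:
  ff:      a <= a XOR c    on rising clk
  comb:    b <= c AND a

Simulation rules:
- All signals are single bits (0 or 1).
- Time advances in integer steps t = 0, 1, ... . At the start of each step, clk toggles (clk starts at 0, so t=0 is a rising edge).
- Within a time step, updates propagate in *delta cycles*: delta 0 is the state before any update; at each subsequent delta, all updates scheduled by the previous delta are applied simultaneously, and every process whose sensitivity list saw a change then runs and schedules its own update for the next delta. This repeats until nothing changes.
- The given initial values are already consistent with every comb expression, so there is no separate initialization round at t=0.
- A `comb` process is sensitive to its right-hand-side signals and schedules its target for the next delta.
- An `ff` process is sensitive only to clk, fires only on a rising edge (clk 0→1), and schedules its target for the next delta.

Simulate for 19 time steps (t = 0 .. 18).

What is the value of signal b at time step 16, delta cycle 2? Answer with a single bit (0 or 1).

1

t=0 Δ0: a=1 b=1 clk=0 c=1
  Δ1: clk:0→1
  Δ2: a:1→0
  Δ3: b:1→0
  (3Δ to stable)
t=1 Δ0: a=0 b=0 clk=1 c=1
  Δ1: clk:1→0
  (1Δ to stable)
t=2 Δ0: a=0 b=0 clk=0 c=1
  Δ1: clk:0→1
  Δ2: a:0→1
  Δ3: b:0→1
  (3Δ to stable)
t=3 Δ0: a=1 b=1 clk=1 c=1
  Δ1: clk:1→0
  (1Δ to stable)
t=4 Δ0: a=1 b=1 clk=0 c=1
  Δ1: clk:0→1
  Δ2: a:1→0
  Δ3: b:1→0
  (3Δ to stable)
t=5 Δ0: a=0 b=0 clk=1 c=1
  Δ1: clk:1→0
  (1Δ to stable)
t=6 Δ0: a=0 b=0 clk=0 c=1
  Δ1: clk:0→1
  Δ2: a:0→1
  Δ3: b:0→1
  (3Δ to stable)
t=7 Δ0: a=1 b=1 clk=1 c=1
  Δ1: clk:1→0
  (1Δ to stable)
t=8 Δ0: a=1 b=1 clk=0 c=1
  Δ1: clk:0→1
  Δ2: a:1→0
  Δ3: b:1→0
  (3Δ to stable)
t=9 Δ0: a=0 b=0 clk=1 c=1
  Δ1: clk:1→0
  (1Δ to stable)
t=10 Δ0: a=0 b=0 clk=0 c=1
  Δ1: clk:0→1
  Δ2: a:0→1
  Δ3: b:0→1
  (3Δ to stable)
t=11 Δ0: a=1 b=1 clk=1 c=1
  Δ1: clk:1→0
  (1Δ to stable)
t=12 Δ0: a=1 b=1 clk=0 c=1
  Δ1: clk:0→1
  Δ2: a:1→0
  Δ3: b:1→0
  (3Δ to stable)
t=13 Δ0: a=0 b=0 clk=1 c=1
  Δ1: clk:1→0
  (1Δ to stable)
t=14 Δ0: a=0 b=0 clk=0 c=1
  Δ1: clk:0→1
  Δ2: a:0→1
  Δ3: b:0→1
  (3Δ to stable)
t=15 Δ0: a=1 b=1 clk=1 c=1
  Δ1: clk:1→0
  (1Δ to stable)
t=16 Δ0: a=1 b=1 clk=0 c=1
  Δ1: clk:0→1
  Δ2: a:1→0
  Δ3: b:1→0
  (3Δ to stable)
t=17 Δ0: a=0 b=0 clk=1 c=1
  Δ1: clk:1→0
  (1Δ to stable)
t=18 Δ0: a=0 b=0 clk=0 c=1
  Δ1: clk:0→1
  Δ2: a:0→1
  Δ3: b:0→1
  (3Δ to stable)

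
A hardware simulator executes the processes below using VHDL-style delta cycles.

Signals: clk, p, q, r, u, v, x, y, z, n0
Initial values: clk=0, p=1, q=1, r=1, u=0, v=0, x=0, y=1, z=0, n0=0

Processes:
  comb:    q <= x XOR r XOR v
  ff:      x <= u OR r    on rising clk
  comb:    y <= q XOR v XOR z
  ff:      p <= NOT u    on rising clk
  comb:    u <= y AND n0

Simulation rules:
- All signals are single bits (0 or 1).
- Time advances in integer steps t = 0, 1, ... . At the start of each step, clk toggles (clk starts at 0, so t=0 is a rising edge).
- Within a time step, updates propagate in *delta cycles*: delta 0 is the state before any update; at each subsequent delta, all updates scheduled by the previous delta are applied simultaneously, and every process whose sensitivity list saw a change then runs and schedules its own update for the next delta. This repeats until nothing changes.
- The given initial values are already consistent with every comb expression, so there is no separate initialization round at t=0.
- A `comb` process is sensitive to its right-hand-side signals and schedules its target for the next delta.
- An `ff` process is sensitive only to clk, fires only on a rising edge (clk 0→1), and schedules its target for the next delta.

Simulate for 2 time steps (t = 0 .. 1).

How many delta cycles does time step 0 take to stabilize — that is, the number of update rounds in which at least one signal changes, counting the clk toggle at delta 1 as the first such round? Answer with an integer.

t=0 Δ0: y=1 r=1 clk=0 v=0 n0=0 q=1 u=0 p=1 z=0 x=0
  Δ1: clk:0→1
  Δ2: x:0→1
  Δ3: q:1→0
  Δ4: y:1→0
  (4Δ to stable)
t=1 Δ0: y=0 r=1 clk=1 v=0 n0=0 q=0 u=0 p=1 z=0 x=1
  Δ1: clk:1→0
  (1Δ to stable)

4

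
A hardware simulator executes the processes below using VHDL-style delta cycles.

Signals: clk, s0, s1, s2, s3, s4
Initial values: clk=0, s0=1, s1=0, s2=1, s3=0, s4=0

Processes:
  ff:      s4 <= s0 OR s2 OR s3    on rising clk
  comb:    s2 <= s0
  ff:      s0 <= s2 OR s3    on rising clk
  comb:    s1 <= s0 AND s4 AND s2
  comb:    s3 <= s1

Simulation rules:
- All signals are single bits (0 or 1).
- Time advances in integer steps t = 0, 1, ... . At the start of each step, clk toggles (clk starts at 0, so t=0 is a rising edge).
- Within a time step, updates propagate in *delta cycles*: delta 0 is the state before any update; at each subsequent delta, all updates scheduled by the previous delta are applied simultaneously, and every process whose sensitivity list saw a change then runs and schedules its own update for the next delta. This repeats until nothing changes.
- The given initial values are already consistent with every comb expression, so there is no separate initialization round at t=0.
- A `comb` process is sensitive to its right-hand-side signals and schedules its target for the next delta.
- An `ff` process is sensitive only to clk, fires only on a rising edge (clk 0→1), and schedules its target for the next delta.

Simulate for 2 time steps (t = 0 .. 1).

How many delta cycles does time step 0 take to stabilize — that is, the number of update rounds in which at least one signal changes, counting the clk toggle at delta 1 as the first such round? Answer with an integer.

4

[bits: s3,clk,s0,s1,s2,s4]
t=0: Δ0=001010 Δ1=011010 Δ2=011011 Δ3=011111 Δ4=111111 | 4Δ
t=1: Δ0=111111 Δ1=101111 | 1Δ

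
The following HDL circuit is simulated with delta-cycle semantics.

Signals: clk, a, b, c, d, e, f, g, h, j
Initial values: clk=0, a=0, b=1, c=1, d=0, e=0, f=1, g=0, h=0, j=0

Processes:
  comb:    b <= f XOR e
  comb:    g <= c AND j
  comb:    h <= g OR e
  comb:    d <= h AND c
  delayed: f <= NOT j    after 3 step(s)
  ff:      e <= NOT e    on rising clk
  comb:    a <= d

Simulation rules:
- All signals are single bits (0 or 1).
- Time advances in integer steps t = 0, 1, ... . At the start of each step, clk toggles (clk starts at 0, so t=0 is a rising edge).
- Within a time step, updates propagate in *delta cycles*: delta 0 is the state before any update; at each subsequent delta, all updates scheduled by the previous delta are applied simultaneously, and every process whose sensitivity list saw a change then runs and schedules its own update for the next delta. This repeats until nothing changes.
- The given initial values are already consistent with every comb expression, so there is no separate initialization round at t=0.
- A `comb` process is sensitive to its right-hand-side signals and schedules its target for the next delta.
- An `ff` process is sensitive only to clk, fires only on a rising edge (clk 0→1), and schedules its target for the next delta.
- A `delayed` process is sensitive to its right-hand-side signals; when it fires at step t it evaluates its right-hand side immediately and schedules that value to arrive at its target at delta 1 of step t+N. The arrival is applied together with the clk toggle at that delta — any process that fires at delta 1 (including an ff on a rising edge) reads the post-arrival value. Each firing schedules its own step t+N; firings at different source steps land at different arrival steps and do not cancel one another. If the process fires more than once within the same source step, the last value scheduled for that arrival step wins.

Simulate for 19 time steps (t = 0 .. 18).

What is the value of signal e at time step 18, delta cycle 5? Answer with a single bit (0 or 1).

[bits: g,f,b,h,a,c,e,d,j,clk]
t=0: Δ0=0110010000 Δ1=0110010001 Δ2=0110011001 Δ3=0101011001 Δ4=0101011101 Δ5=0101111101 | 5Δ
t=1: Δ0=0101111101 Δ1=0101111100 | 1Δ
t=2: Δ0=0101111100 Δ1=0101111101 Δ2=0101110101 Δ3=0110110101 Δ4=0110110001 Δ5=0110010001 | 5Δ
t=3: Δ0=0110010001 Δ1=0110010000 | 1Δ
t=4: Δ0=0110010000 Δ1=0110010001 Δ2=0110011001 Δ3=0101011001 Δ4=0101011101 Δ5=0101111101 | 5Δ
t=5: Δ0=0101111101 Δ1=0101111100 | 1Δ
t=6: Δ0=0101111100 Δ1=0101111101 Δ2=0101110101 Δ3=0110110101 Δ4=0110110001 Δ5=0110010001 | 5Δ
t=7: Δ0=0110010001 Δ1=0110010000 | 1Δ
t=8: Δ0=0110010000 Δ1=0110010001 Δ2=0110011001 Δ3=0101011001 Δ4=0101011101 Δ5=0101111101 | 5Δ
t=9: Δ0=0101111101 Δ1=0101111100 | 1Δ
t=10: Δ0=0101111100 Δ1=0101111101 Δ2=0101110101 Δ3=0110110101 Δ4=0110110001 Δ5=0110010001 | 5Δ
t=11: Δ0=0110010001 Δ1=0110010000 | 1Δ
t=12: Δ0=0110010000 Δ1=0110010001 Δ2=0110011001 Δ3=0101011001 Δ4=0101011101 Δ5=0101111101 | 5Δ
t=13: Δ0=0101111101 Δ1=0101111100 | 1Δ
t=14: Δ0=0101111100 Δ1=0101111101 Δ2=0101110101 Δ3=0110110101 Δ4=0110110001 Δ5=0110010001 | 5Δ
t=15: Δ0=0110010001 Δ1=0110010000 | 1Δ
t=16: Δ0=0110010000 Δ1=0110010001 Δ2=0110011001 Δ3=0101011001 Δ4=0101011101 Δ5=0101111101 | 5Δ
t=17: Δ0=0101111101 Δ1=0101111100 | 1Δ
t=18: Δ0=0101111100 Δ1=0101111101 Δ2=0101110101 Δ3=0110110101 Δ4=0110110001 Δ5=0110010001 | 5Δ

0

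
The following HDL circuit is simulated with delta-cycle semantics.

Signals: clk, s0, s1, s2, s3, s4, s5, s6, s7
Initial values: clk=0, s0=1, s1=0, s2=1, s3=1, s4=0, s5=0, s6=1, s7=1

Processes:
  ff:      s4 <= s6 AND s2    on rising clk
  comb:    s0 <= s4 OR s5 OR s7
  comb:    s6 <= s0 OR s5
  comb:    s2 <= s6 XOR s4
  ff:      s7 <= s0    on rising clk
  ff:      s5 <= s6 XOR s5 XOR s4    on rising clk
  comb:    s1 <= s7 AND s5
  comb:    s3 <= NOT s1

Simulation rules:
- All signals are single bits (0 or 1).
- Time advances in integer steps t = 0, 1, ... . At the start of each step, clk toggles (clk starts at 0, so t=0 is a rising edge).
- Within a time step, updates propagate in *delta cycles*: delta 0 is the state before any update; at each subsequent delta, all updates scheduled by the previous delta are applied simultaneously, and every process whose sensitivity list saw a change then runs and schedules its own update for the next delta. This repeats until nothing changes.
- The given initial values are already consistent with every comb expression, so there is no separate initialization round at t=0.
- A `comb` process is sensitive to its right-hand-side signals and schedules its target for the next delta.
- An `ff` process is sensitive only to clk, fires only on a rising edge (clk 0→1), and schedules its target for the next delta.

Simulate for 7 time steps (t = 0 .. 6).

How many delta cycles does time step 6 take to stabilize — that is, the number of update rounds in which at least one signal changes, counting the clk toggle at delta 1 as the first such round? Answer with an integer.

t=0 Δ0: s3=1 s0=1 s4=0 s6=1 s2=1 clk=0 s7=1 s5=0 s1=0
  Δ1: clk:0→1
  Δ2: s4:0→1, s5:0→1
  Δ3: s2:1→0, s1:0→1
  Δ4: s3:1→0
  (4Δ to stable)
t=1 Δ0: s3=0 s0=1 s4=1 s6=1 s2=0 clk=1 s7=1 s5=1 s1=1
  Δ1: clk:1→0
  (1Δ to stable)
t=2 Δ0: s3=0 s0=1 s4=1 s6=1 s2=0 clk=0 s7=1 s5=1 s1=1
  Δ1: clk:0→1
  Δ2: s4:1→0
  Δ3: s2:0→1
  (3Δ to stable)
t=3 Δ0: s3=0 s0=1 s4=0 s6=1 s2=1 clk=1 s7=1 s5=1 s1=1
  Δ1: clk:1→0
  (1Δ to stable)
t=4 Δ0: s3=0 s0=1 s4=0 s6=1 s2=1 clk=0 s7=1 s5=1 s1=1
  Δ1: clk:0→1
  Δ2: s4:0→1, s5:1→0
  Δ3: s2:1→0, s1:1→0
  Δ4: s3:0→1
  (4Δ to stable)
t=5 Δ0: s3=1 s0=1 s4=1 s6=1 s2=0 clk=1 s7=1 s5=0 s1=0
  Δ1: clk:1→0
  (1Δ to stable)
t=6 Δ0: s3=1 s0=1 s4=1 s6=1 s2=0 clk=0 s7=1 s5=0 s1=0
  Δ1: clk:0→1
  Δ2: s4:1→0
  Δ3: s2:0→1
  (3Δ to stable)

3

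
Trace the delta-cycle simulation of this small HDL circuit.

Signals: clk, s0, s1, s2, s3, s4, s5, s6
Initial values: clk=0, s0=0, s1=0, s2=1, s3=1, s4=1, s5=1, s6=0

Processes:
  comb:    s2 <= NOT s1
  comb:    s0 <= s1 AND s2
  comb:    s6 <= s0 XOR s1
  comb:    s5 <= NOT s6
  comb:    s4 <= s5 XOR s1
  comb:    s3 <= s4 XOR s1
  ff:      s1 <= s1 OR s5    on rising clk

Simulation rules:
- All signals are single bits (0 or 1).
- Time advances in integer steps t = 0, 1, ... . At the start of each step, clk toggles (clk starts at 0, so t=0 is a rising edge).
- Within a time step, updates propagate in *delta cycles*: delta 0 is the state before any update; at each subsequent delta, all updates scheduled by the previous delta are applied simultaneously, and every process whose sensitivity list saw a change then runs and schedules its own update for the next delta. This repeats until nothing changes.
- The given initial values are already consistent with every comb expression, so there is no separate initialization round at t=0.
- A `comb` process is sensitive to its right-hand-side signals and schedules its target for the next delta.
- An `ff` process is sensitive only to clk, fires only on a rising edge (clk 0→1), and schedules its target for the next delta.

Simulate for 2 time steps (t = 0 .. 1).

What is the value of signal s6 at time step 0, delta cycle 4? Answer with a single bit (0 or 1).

t0.Δ0 s1=0 s4=1 s6=0 s5=1 s3=1 s2=1 clk=0 s0=0
t0.Δ1 s1=0 s4=1 s6=0 s5=1 s3=1 s2=1 clk=1 s0=0
t0.Δ2 s1=1 s4=1 s6=0 s5=1 s3=1 s2=1 clk=1 s0=0
t0.Δ3 s1=1 s4=0 s6=1 s5=1 s3=0 s2=0 clk=1 s0=1
t0.Δ4 s1=1 s4=0 s6=0 s5=0 s3=1 s2=0 clk=1 s0=0
t0.Δ5 s1=1 s4=1 s6=1 s5=1 s3=1 s2=0 clk=1 s0=0
t0.Δ6 s1=1 s4=0 s6=1 s5=0 s3=0 s2=0 clk=1 s0=0
t0.Δ7 s1=1 s4=1 s6=1 s5=0 s3=1 s2=0 clk=1 s0=0
t0.Δ8 s1=1 s4=1 s6=1 s5=0 s3=0 s2=0 clk=1 s0=0
t1.Δ0 s1=1 s4=1 s6=1 s5=0 s3=0 s2=0 clk=1 s0=0
t1.Δ1 s1=1 s4=1 s6=1 s5=0 s3=0 s2=0 clk=0 s0=0

0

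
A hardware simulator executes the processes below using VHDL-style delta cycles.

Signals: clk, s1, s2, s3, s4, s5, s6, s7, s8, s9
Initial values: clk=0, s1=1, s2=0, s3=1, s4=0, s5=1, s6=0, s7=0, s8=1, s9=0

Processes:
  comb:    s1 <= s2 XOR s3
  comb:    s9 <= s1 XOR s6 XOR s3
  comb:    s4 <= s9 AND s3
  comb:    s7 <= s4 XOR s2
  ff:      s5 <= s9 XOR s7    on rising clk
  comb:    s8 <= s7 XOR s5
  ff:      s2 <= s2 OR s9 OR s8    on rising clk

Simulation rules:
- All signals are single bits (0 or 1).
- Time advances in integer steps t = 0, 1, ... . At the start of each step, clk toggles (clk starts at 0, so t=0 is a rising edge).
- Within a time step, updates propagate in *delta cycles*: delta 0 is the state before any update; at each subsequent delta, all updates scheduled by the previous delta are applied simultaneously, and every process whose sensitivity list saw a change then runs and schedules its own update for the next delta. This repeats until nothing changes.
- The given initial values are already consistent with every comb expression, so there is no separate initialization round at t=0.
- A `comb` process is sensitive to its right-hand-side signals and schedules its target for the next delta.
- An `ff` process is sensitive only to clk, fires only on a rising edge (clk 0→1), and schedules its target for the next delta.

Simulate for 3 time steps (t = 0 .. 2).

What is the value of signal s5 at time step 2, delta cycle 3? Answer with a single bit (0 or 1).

t0.Δ0 clk=0 s6=0 s8=1 s9=0 s4=0 s2=0 s1=1 s7=0 s5=1 s3=1
t0.Δ1 clk=1 s6=0 s8=1 s9=0 s4=0 s2=0 s1=1 s7=0 s5=1 s3=1
t0.Δ2 clk=1 s6=0 s8=1 s9=0 s4=0 s2=1 s1=1 s7=0 s5=0 s3=1
t0.Δ3 clk=1 s6=0 s8=0 s9=0 s4=0 s2=1 s1=0 s7=1 s5=0 s3=1
t0.Δ4 clk=1 s6=0 s8=1 s9=1 s4=0 s2=1 s1=0 s7=1 s5=0 s3=1
t0.Δ5 clk=1 s6=0 s8=1 s9=1 s4=1 s2=1 s1=0 s7=1 s5=0 s3=1
t0.Δ6 clk=1 s6=0 s8=1 s9=1 s4=1 s2=1 s1=0 s7=0 s5=0 s3=1
t0.Δ7 clk=1 s6=0 s8=0 s9=1 s4=1 s2=1 s1=0 s7=0 s5=0 s3=1
t1.Δ0 clk=1 s6=0 s8=0 s9=1 s4=1 s2=1 s1=0 s7=0 s5=0 s3=1
t1.Δ1 clk=0 s6=0 s8=0 s9=1 s4=1 s2=1 s1=0 s7=0 s5=0 s3=1
t2.Δ0 clk=0 s6=0 s8=0 s9=1 s4=1 s2=1 s1=0 s7=0 s5=0 s3=1
t2.Δ1 clk=1 s6=0 s8=0 s9=1 s4=1 s2=1 s1=0 s7=0 s5=0 s3=1
t2.Δ2 clk=1 s6=0 s8=0 s9=1 s4=1 s2=1 s1=0 s7=0 s5=1 s3=1
t2.Δ3 clk=1 s6=0 s8=1 s9=1 s4=1 s2=1 s1=0 s7=0 s5=1 s3=1

1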